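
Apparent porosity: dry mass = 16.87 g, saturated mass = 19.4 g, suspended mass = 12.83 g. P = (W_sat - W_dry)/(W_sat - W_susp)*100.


P = (19.4 - 16.87) / (19.4 - 12.83) * 100 = 2.53 / 6.57 * 100 = 38.5%

38.5


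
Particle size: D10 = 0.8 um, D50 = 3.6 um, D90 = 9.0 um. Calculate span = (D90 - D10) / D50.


Span = (9.0 - 0.8) / 3.6 = 8.2 / 3.6 = 2.278

2.278


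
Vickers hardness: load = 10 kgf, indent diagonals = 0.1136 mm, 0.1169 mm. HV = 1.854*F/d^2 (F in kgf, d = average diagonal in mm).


d_avg = (0.1136+0.1169)/2 = 0.11525 mm
HV = 1.854*10/0.11525^2 = 1396

1396


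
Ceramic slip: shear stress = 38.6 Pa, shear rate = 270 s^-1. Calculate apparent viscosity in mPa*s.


eta = tau/gamma * 1000 = 38.6/270 * 1000 = 143.0 mPa*s

143.0


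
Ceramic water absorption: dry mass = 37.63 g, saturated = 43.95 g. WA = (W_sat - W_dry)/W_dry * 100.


WA = (43.95 - 37.63) / 37.63 * 100 = 16.8%

16.8


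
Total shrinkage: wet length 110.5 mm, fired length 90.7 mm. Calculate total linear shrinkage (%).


TS = (110.5 - 90.7) / 110.5 * 100 = 17.92%

17.92


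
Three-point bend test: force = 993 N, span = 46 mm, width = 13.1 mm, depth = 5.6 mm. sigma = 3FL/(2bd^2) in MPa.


sigma = 3*993*46/(2*13.1*5.6^2) = 166.8 MPa

166.8


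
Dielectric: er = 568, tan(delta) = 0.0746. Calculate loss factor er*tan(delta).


Loss = 568 * 0.0746 = 42.373

42.373


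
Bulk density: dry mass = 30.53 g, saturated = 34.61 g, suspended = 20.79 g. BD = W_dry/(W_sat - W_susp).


BD = 30.53 / (34.61 - 20.79) = 30.53 / 13.82 = 2.209 g/cm^3

2.209


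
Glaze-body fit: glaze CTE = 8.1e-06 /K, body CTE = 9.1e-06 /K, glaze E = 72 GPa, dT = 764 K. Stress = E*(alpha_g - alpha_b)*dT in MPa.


Stress = 72*1000*(8.1e-06 - 9.1e-06)*764 = -55.0 MPa

-55.0


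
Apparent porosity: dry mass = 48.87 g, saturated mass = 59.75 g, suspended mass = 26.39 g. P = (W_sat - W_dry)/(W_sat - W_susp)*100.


P = (59.75 - 48.87) / (59.75 - 26.39) * 100 = 10.88 / 33.36 * 100 = 32.6%

32.6


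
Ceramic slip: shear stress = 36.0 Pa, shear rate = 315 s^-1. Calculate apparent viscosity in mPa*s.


eta = tau/gamma * 1000 = 36.0/315 * 1000 = 114.3 mPa*s

114.3


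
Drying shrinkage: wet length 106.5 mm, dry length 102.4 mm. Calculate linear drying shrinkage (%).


DS = (106.5 - 102.4) / 106.5 * 100 = 3.85%

3.85


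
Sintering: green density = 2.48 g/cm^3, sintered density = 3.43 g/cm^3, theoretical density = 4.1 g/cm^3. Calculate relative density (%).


Relative = 3.43 / 4.1 * 100 = 83.7%

83.7


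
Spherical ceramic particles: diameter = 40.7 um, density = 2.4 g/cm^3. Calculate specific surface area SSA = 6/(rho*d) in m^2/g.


SSA = 6 / (2.4 * 40.7) = 0.061 m^2/g

0.061


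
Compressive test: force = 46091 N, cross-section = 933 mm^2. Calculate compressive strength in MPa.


CS = 46091 / 933 = 49.4 MPa

49.4


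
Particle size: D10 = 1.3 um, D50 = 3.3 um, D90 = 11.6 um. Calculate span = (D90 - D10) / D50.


Span = (11.6 - 1.3) / 3.3 = 10.3 / 3.3 = 3.121

3.121


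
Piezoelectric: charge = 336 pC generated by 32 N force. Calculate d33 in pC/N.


d33 = 336 / 32 = 10.5 pC/N

10.5


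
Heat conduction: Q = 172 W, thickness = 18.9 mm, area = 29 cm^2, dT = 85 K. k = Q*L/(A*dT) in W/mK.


k = 172*18.9/1000/(29/10000*85) = 13.19 W/mK

13.19


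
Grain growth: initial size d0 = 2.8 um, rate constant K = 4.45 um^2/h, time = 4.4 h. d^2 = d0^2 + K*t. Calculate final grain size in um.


d^2 = 2.8^2 + 4.45*4.4 = 27.42
d = sqrt(27.42) = 5.24 um

5.24


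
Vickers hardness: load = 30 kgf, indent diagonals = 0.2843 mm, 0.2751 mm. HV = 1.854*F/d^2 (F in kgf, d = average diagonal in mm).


d_avg = (0.2843+0.2751)/2 = 0.2797 mm
HV = 1.854*30/0.2797^2 = 711

711


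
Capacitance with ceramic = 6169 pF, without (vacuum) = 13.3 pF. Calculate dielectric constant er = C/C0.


er = 6169 / 13.3 = 463.83

463.83


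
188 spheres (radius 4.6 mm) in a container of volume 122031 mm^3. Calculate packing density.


V_sphere = 4/3*pi*4.6^3 = 407.7201 mm^3
Total V = 188*407.7201 = 76651.3788 mm^3
PD = 76651.3788 / 122031 = 0.628

0.628


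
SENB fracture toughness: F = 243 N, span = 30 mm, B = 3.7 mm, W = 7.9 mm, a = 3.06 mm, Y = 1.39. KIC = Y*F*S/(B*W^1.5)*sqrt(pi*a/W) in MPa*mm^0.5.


KIC = 1.39*243*30/(3.7*7.9^1.5)*sqrt(pi*3.06/7.9) = 136.06

136.06


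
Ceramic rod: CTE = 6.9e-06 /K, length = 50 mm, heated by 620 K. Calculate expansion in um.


dL = 6.9e-06 * 50 * 620 * 1000 = 213.9 um

213.9


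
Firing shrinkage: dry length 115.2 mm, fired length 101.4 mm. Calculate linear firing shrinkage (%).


FS = (115.2 - 101.4) / 115.2 * 100 = 11.98%

11.98


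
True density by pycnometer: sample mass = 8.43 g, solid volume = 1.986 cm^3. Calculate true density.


TD = 8.43 / 1.986 = 4.245 g/cm^3

4.245


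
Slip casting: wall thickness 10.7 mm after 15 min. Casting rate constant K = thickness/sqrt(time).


K = 10.7 / sqrt(15) = 10.7 / 3.873 = 2.763 mm/min^0.5

2.763


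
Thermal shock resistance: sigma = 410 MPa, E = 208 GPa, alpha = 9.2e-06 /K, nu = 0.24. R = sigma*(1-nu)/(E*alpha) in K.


R = 410*(1-0.24)/(208*1000*9.2e-06) = 163 K

163


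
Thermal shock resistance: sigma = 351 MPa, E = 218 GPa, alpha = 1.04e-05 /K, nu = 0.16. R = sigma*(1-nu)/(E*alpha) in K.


R = 351*(1-0.16)/(218*1000*1.04e-05) = 130 K

130


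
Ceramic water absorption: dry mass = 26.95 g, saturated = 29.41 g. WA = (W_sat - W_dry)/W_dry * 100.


WA = (29.41 - 26.95) / 26.95 * 100 = 9.13%

9.13


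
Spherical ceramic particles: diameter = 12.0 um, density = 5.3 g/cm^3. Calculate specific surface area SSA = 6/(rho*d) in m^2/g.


SSA = 6 / (5.3 * 12.0) = 0.094 m^2/g

0.094


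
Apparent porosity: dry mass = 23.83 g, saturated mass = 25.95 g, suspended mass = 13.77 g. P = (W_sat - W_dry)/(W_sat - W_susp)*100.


P = (25.95 - 23.83) / (25.95 - 13.77) * 100 = 2.12 / 12.18 * 100 = 17.4%

17.4


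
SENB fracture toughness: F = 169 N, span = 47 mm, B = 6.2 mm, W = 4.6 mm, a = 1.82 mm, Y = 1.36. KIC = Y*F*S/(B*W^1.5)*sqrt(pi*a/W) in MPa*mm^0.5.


KIC = 1.36*169*47/(6.2*4.6^1.5)*sqrt(pi*1.82/4.6) = 196.89

196.89


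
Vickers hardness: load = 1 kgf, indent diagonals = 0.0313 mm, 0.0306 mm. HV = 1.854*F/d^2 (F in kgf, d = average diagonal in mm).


d_avg = (0.0313+0.0306)/2 = 0.03095 mm
HV = 1.854*1/0.03095^2 = 1935

1935


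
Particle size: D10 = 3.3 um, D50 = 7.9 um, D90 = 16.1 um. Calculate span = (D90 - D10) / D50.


Span = (16.1 - 3.3) / 7.9 = 12.8 / 7.9 = 1.62

1.62


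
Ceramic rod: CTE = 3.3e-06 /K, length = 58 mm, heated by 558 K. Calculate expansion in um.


dL = 3.3e-06 * 58 * 558 * 1000 = 106.801 um

106.801


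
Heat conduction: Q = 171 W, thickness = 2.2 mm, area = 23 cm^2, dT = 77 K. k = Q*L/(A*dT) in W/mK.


k = 171*2.2/1000/(23/10000*77) = 2.12 W/mK

2.12


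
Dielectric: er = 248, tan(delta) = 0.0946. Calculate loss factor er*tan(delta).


Loss = 248 * 0.0946 = 23.461

23.461


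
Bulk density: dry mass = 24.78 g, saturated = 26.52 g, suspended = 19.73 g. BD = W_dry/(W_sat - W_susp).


BD = 24.78 / (26.52 - 19.73) = 24.78 / 6.79 = 3.649 g/cm^3

3.649


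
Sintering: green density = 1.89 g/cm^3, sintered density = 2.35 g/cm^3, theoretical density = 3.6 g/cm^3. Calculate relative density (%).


Relative = 2.35 / 3.6 * 100 = 65.3%

65.3


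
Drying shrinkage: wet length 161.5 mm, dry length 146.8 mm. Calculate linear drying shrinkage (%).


DS = (161.5 - 146.8) / 161.5 * 100 = 9.1%

9.1


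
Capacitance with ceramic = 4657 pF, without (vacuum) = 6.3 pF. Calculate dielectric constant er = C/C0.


er = 4657 / 6.3 = 739.21

739.21


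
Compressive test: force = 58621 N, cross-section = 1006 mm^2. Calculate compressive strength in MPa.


CS = 58621 / 1006 = 58.3 MPa

58.3


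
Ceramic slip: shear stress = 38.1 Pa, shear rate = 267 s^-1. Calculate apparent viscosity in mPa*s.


eta = tau/gamma * 1000 = 38.1/267 * 1000 = 142.7 mPa*s

142.7


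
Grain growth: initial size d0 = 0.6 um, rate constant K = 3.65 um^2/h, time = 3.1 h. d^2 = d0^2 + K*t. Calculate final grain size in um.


d^2 = 0.6^2 + 3.65*3.1 = 11.675
d = sqrt(11.675) = 3.42 um

3.42


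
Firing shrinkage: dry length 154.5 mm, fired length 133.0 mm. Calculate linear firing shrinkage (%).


FS = (154.5 - 133.0) / 154.5 * 100 = 13.92%

13.92


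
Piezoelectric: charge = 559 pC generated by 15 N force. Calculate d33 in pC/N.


d33 = 559 / 15 = 37.3 pC/N

37.3


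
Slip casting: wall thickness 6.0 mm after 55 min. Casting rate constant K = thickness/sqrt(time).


K = 6.0 / sqrt(55) = 6.0 / 7.4162 = 0.809 mm/min^0.5

0.809


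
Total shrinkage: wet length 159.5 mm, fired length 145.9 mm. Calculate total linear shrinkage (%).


TS = (159.5 - 145.9) / 159.5 * 100 = 8.53%

8.53


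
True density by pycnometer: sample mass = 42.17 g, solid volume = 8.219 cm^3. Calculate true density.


TD = 42.17 / 8.219 = 5.131 g/cm^3

5.131


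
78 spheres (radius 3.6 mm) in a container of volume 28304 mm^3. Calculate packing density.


V_sphere = 4/3*pi*3.6^3 = 195.4322 mm^3
Total V = 78*195.4322 = 15243.7116 mm^3
PD = 15243.7116 / 28304 = 0.539

0.539


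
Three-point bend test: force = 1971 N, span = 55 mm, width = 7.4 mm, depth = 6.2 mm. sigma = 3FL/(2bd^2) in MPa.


sigma = 3*1971*55/(2*7.4*6.2^2) = 571.6 MPa

571.6


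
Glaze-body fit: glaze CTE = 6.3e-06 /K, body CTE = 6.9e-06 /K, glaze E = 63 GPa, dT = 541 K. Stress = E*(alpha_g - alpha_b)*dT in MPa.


Stress = 63*1000*(6.3e-06 - 6.9e-06)*541 = -20.4 MPa

-20.4


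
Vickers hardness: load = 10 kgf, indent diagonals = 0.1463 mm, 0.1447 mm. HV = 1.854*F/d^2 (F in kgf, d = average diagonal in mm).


d_avg = (0.1463+0.1447)/2 = 0.1455 mm
HV = 1.854*10/0.1455^2 = 876

876


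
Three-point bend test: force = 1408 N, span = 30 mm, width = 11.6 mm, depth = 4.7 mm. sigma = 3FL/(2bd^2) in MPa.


sigma = 3*1408*30/(2*11.6*4.7^2) = 247.3 MPa

247.3


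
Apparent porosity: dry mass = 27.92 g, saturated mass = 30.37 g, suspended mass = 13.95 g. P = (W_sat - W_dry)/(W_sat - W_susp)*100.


P = (30.37 - 27.92) / (30.37 - 13.95) * 100 = 2.45 / 16.42 * 100 = 14.9%

14.9


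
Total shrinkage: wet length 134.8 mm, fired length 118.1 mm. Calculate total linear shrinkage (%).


TS = (134.8 - 118.1) / 134.8 * 100 = 12.39%

12.39


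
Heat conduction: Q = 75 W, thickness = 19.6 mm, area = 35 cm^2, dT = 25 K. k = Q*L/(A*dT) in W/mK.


k = 75*19.6/1000/(35/10000*25) = 16.8 W/mK

16.8


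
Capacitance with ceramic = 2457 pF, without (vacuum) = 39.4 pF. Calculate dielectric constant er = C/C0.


er = 2457 / 39.4 = 62.36

62.36


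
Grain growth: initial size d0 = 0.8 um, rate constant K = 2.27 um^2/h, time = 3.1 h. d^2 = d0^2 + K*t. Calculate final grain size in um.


d^2 = 0.8^2 + 2.27*3.1 = 7.677
d = sqrt(7.677) = 2.77 um

2.77


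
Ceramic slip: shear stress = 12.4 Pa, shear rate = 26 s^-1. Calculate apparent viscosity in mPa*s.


eta = tau/gamma * 1000 = 12.4/26 * 1000 = 476.9 mPa*s

476.9


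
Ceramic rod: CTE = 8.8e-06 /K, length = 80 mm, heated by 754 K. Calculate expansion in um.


dL = 8.8e-06 * 80 * 754 * 1000 = 530.816 um

530.816


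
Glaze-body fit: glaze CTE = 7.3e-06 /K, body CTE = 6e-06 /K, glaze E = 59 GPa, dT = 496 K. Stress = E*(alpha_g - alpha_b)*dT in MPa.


Stress = 59*1000*(7.3e-06 - 6e-06)*496 = 38.0 MPa

38.0


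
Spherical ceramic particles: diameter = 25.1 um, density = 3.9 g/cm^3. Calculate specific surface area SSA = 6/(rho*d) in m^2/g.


SSA = 6 / (3.9 * 25.1) = 0.061 m^2/g

0.061


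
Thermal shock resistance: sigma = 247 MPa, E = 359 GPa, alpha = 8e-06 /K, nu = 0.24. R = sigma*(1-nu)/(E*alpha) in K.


R = 247*(1-0.24)/(359*1000*8e-06) = 65 K

65


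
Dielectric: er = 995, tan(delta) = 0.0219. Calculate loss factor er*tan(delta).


Loss = 995 * 0.0219 = 21.791

21.791


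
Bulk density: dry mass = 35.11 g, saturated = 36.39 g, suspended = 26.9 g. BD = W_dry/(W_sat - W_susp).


BD = 35.11 / (36.39 - 26.9) = 35.11 / 9.49 = 3.7 g/cm^3

3.7


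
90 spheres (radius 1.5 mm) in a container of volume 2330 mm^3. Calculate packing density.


V_sphere = 4/3*pi*1.5^3 = 14.1372 mm^3
Total V = 90*14.1372 = 1272.348 mm^3
PD = 1272.348 / 2330 = 0.546

0.546


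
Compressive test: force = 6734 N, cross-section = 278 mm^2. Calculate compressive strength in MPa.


CS = 6734 / 278 = 24.2 MPa

24.2


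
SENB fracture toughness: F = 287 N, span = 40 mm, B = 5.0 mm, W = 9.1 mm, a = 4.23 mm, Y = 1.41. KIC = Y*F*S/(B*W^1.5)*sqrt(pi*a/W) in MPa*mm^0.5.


KIC = 1.41*287*40/(5.0*9.1^1.5)*sqrt(pi*4.23/9.1) = 142.51

142.51


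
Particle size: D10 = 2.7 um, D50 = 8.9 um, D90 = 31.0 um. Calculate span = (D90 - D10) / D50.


Span = (31.0 - 2.7) / 8.9 = 28.3 / 8.9 = 3.18

3.18


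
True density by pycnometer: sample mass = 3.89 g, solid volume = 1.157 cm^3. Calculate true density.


TD = 3.89 / 1.157 = 3.362 g/cm^3

3.362


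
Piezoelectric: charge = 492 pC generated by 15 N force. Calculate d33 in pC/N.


d33 = 492 / 15 = 32.8 pC/N

32.8


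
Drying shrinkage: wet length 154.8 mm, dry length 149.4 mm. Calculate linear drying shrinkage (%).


DS = (154.8 - 149.4) / 154.8 * 100 = 3.49%

3.49


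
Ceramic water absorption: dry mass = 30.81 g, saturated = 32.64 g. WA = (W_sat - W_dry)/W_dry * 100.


WA = (32.64 - 30.81) / 30.81 * 100 = 5.94%

5.94


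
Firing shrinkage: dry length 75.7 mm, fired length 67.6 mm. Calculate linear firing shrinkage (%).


FS = (75.7 - 67.6) / 75.7 * 100 = 10.7%

10.7


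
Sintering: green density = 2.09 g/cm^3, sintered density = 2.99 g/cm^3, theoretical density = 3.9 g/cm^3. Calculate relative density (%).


Relative = 2.99 / 3.9 * 100 = 76.7%

76.7


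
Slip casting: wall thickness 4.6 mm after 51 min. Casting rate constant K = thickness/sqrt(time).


K = 4.6 / sqrt(51) = 4.6 / 7.1414 = 0.644 mm/min^0.5

0.644


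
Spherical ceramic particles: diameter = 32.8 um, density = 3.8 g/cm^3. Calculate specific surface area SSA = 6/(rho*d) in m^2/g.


SSA = 6 / (3.8 * 32.8) = 0.048 m^2/g

0.048


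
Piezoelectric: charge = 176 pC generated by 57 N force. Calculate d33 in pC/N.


d33 = 176 / 57 = 3.1 pC/N

3.1


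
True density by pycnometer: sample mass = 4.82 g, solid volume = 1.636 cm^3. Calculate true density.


TD = 4.82 / 1.636 = 2.946 g/cm^3

2.946


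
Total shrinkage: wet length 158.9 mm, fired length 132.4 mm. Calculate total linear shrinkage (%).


TS = (158.9 - 132.4) / 158.9 * 100 = 16.68%

16.68


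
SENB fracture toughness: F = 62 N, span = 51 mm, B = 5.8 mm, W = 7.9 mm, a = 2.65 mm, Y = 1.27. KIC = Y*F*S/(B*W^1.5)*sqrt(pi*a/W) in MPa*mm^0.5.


KIC = 1.27*62*51/(5.8*7.9^1.5)*sqrt(pi*2.65/7.9) = 32.01

32.01


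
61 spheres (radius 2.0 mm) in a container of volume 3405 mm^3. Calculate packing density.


V_sphere = 4/3*pi*2.0^3 = 33.5103 mm^3
Total V = 61*33.5103 = 2044.1283 mm^3
PD = 2044.1283 / 3405 = 0.6

0.6


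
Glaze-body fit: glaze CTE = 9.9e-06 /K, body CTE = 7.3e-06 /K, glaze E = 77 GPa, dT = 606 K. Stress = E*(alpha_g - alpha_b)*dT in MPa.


Stress = 77*1000*(9.9e-06 - 7.3e-06)*606 = 121.3 MPa

121.3


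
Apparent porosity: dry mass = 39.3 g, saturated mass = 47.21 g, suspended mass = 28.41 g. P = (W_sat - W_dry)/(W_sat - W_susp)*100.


P = (47.21 - 39.3) / (47.21 - 28.41) * 100 = 7.91 / 18.8 * 100 = 42.1%

42.1


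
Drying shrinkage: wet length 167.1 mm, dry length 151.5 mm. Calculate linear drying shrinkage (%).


DS = (167.1 - 151.5) / 167.1 * 100 = 9.34%

9.34


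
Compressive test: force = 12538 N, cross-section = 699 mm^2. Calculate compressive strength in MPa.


CS = 12538 / 699 = 17.9 MPa

17.9


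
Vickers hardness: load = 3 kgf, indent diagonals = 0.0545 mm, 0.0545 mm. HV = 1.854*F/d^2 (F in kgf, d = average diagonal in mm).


d_avg = (0.0545+0.0545)/2 = 0.0545 mm
HV = 1.854*3/0.0545^2 = 1873

1873


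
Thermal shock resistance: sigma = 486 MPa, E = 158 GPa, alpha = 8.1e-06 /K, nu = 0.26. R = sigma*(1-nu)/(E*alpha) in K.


R = 486*(1-0.26)/(158*1000*8.1e-06) = 281 K

281


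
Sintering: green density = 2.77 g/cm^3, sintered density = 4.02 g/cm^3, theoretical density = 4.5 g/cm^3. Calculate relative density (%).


Relative = 4.02 / 4.5 * 100 = 89.3%

89.3


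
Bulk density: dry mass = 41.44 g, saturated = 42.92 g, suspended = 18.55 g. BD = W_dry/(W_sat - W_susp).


BD = 41.44 / (42.92 - 18.55) = 41.44 / 24.37 = 1.7 g/cm^3

1.7


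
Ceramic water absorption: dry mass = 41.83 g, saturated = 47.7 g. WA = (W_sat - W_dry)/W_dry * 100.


WA = (47.7 - 41.83) / 41.83 * 100 = 14.03%

14.03


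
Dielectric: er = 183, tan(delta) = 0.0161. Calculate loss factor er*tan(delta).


Loss = 183 * 0.0161 = 2.946

2.946


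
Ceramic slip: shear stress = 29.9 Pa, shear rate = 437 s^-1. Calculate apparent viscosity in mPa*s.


eta = tau/gamma * 1000 = 29.9/437 * 1000 = 68.4 mPa*s

68.4


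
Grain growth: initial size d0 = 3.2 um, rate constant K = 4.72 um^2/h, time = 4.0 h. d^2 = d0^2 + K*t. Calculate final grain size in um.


d^2 = 3.2^2 + 4.72*4.0 = 29.12
d = sqrt(29.12) = 5.4 um

5.4


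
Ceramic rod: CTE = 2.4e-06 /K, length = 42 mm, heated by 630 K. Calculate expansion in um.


dL = 2.4e-06 * 42 * 630 * 1000 = 63.504 um

63.504


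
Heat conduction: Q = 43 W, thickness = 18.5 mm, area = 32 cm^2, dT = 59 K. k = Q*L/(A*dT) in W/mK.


k = 43*18.5/1000/(32/10000*59) = 4.21 W/mK

4.21


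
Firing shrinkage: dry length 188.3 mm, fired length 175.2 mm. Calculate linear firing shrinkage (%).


FS = (188.3 - 175.2) / 188.3 * 100 = 6.96%

6.96


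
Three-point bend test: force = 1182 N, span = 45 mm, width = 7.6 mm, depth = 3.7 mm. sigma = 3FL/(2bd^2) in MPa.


sigma = 3*1182*45/(2*7.6*3.7^2) = 766.8 MPa

766.8


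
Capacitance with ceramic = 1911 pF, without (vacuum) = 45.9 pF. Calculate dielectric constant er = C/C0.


er = 1911 / 45.9 = 41.63

41.63


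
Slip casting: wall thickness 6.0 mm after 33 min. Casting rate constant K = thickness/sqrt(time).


K = 6.0 / sqrt(33) = 6.0 / 5.7446 = 1.044 mm/min^0.5

1.044


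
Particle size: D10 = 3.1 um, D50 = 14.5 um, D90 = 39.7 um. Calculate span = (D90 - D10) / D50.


Span = (39.7 - 3.1) / 14.5 = 36.6 / 14.5 = 2.524

2.524


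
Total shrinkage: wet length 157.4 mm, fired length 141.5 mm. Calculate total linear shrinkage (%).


TS = (157.4 - 141.5) / 157.4 * 100 = 10.1%

10.1


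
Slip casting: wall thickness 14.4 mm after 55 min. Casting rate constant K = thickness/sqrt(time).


K = 14.4 / sqrt(55) = 14.4 / 7.4162 = 1.942 mm/min^0.5

1.942


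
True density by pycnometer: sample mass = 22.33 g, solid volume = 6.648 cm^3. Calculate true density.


TD = 22.33 / 6.648 = 3.359 g/cm^3

3.359


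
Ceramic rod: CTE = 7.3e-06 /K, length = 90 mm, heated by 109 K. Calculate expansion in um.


dL = 7.3e-06 * 90 * 109 * 1000 = 71.613 um

71.613


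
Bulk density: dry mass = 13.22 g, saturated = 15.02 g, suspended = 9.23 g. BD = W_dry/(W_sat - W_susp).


BD = 13.22 / (15.02 - 9.23) = 13.22 / 5.79 = 2.283 g/cm^3

2.283


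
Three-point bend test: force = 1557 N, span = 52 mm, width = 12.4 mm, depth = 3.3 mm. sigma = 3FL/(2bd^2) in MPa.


sigma = 3*1557*52/(2*12.4*3.3^2) = 899.4 MPa

899.4


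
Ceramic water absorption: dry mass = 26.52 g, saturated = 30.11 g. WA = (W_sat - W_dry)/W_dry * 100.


WA = (30.11 - 26.52) / 26.52 * 100 = 13.54%

13.54


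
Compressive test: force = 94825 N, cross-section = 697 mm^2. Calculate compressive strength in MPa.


CS = 94825 / 697 = 136.0 MPa

136.0


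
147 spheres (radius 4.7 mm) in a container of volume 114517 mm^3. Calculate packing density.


V_sphere = 4/3*pi*4.7^3 = 434.8928 mm^3
Total V = 147*434.8928 = 63929.2416 mm^3
PD = 63929.2416 / 114517 = 0.558

0.558


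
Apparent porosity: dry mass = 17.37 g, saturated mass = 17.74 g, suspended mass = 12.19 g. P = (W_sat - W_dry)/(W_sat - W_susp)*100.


P = (17.74 - 17.37) / (17.74 - 12.19) * 100 = 0.37 / 5.55 * 100 = 6.7%

6.7


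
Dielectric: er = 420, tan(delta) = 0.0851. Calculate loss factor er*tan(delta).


Loss = 420 * 0.0851 = 35.742

35.742


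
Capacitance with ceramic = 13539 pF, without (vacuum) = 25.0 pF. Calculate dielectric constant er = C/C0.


er = 13539 / 25.0 = 541.56

541.56


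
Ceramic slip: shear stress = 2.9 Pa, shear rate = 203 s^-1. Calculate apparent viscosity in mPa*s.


eta = tau/gamma * 1000 = 2.9/203 * 1000 = 14.3 mPa*s

14.3


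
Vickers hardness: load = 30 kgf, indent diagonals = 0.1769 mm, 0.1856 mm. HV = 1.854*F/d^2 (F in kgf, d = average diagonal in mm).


d_avg = (0.1769+0.1856)/2 = 0.18125 mm
HV = 1.854*30/0.18125^2 = 1693

1693


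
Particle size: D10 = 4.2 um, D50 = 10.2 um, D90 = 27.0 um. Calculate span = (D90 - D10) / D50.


Span = (27.0 - 4.2) / 10.2 = 22.8 / 10.2 = 2.235

2.235


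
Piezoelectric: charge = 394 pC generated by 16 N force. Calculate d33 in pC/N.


d33 = 394 / 16 = 24.6 pC/N

24.6


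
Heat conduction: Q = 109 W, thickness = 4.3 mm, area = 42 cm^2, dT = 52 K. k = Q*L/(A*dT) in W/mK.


k = 109*4.3/1000/(42/10000*52) = 2.15 W/mK

2.15


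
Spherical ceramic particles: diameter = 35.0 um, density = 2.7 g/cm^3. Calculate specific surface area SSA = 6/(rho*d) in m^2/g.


SSA = 6 / (2.7 * 35.0) = 0.063 m^2/g

0.063


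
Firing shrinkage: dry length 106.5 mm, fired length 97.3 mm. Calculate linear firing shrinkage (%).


FS = (106.5 - 97.3) / 106.5 * 100 = 8.64%

8.64


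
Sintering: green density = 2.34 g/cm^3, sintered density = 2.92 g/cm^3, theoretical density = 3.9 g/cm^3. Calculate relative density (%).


Relative = 2.92 / 3.9 * 100 = 74.9%

74.9


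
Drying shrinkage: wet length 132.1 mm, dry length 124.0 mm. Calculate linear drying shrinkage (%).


DS = (132.1 - 124.0) / 132.1 * 100 = 6.13%

6.13


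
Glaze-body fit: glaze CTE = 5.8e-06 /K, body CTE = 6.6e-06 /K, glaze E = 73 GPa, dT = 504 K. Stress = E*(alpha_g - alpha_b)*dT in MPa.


Stress = 73*1000*(5.8e-06 - 6.6e-06)*504 = -29.4 MPa

-29.4


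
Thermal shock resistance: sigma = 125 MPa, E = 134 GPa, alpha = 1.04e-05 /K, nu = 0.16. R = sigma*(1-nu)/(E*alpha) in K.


R = 125*(1-0.16)/(134*1000*1.04e-05) = 75 K

75


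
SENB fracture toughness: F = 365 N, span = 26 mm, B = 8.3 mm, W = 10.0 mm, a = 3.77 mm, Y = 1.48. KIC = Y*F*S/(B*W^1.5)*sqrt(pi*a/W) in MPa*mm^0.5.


KIC = 1.48*365*26/(8.3*10.0^1.5)*sqrt(pi*3.77/10.0) = 58.24

58.24


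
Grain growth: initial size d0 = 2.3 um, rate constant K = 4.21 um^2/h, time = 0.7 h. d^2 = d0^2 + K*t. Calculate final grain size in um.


d^2 = 2.3^2 + 4.21*0.7 = 8.237
d = sqrt(8.237) = 2.87 um

2.87


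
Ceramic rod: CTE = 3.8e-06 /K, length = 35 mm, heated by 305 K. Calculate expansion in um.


dL = 3.8e-06 * 35 * 305 * 1000 = 40.565 um

40.565


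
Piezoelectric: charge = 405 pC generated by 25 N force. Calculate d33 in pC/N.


d33 = 405 / 25 = 16.2 pC/N

16.2


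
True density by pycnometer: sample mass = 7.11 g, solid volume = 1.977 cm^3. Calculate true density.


TD = 7.11 / 1.977 = 3.596 g/cm^3

3.596


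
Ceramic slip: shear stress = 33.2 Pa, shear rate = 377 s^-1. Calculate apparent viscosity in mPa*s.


eta = tau/gamma * 1000 = 33.2/377 * 1000 = 88.1 mPa*s

88.1


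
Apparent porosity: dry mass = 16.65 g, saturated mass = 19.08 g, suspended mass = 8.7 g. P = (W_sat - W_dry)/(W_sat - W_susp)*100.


P = (19.08 - 16.65) / (19.08 - 8.7) * 100 = 2.43 / 10.38 * 100 = 23.4%

23.4


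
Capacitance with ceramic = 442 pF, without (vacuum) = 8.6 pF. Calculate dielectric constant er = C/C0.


er = 442 / 8.6 = 51.4

51.4


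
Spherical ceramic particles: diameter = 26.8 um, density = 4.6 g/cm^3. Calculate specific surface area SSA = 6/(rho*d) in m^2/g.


SSA = 6 / (4.6 * 26.8) = 0.049 m^2/g

0.049


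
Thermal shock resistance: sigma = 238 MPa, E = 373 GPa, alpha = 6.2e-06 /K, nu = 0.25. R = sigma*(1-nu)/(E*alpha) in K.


R = 238*(1-0.25)/(373*1000*6.2e-06) = 77 K

77


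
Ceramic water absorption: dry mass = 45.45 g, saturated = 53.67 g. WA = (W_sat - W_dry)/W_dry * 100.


WA = (53.67 - 45.45) / 45.45 * 100 = 18.09%

18.09


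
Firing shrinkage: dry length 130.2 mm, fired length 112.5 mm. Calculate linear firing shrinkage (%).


FS = (130.2 - 112.5) / 130.2 * 100 = 13.59%

13.59


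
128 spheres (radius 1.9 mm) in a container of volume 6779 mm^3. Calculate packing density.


V_sphere = 4/3*pi*1.9^3 = 28.7309 mm^3
Total V = 128*28.7309 = 3677.5552 mm^3
PD = 3677.5552 / 6779 = 0.542

0.542


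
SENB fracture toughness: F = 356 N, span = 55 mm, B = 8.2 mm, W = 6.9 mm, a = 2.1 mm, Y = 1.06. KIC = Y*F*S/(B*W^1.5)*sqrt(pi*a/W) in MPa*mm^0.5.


KIC = 1.06*356*55/(8.2*6.9^1.5)*sqrt(pi*2.1/6.9) = 136.55

136.55


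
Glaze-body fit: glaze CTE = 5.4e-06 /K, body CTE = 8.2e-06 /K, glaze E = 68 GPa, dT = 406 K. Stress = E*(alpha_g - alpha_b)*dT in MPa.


Stress = 68*1000*(5.4e-06 - 8.2e-06)*406 = -77.3 MPa

-77.3


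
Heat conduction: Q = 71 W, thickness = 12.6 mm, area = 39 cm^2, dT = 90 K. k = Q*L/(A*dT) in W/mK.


k = 71*12.6/1000/(39/10000*90) = 2.55 W/mK

2.55


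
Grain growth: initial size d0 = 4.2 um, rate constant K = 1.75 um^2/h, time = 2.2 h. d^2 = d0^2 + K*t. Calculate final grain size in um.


d^2 = 4.2^2 + 1.75*2.2 = 21.49
d = sqrt(21.49) = 4.64 um

4.64


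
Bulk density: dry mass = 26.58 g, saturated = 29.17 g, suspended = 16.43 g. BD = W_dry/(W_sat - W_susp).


BD = 26.58 / (29.17 - 16.43) = 26.58 / 12.74 = 2.086 g/cm^3

2.086


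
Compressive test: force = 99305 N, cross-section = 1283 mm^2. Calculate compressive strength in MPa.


CS = 99305 / 1283 = 77.4 MPa

77.4


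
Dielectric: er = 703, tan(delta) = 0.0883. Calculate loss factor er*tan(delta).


Loss = 703 * 0.0883 = 62.075

62.075


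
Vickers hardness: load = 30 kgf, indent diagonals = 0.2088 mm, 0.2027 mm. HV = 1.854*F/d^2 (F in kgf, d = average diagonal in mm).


d_avg = (0.2088+0.2027)/2 = 0.20575 mm
HV = 1.854*30/0.20575^2 = 1314

1314


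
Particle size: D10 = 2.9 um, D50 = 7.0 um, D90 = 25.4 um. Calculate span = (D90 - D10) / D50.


Span = (25.4 - 2.9) / 7.0 = 22.5 / 7.0 = 3.214

3.214


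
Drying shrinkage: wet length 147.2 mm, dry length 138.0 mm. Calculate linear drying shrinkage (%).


DS = (147.2 - 138.0) / 147.2 * 100 = 6.25%

6.25


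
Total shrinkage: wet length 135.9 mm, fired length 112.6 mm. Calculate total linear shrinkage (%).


TS = (135.9 - 112.6) / 135.9 * 100 = 17.14%

17.14


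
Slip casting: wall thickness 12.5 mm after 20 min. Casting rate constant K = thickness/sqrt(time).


K = 12.5 / sqrt(20) = 12.5 / 4.4721 = 2.795 mm/min^0.5

2.795


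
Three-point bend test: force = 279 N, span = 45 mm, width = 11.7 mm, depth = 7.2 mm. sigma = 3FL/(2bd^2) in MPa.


sigma = 3*279*45/(2*11.7*7.2^2) = 31.0 MPa

31.0


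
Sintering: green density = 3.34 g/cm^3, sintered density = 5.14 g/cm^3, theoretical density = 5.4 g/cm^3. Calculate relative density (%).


Relative = 5.14 / 5.4 * 100 = 95.2%

95.2


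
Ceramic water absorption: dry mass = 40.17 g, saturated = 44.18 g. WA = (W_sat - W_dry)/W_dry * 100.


WA = (44.18 - 40.17) / 40.17 * 100 = 9.98%

9.98


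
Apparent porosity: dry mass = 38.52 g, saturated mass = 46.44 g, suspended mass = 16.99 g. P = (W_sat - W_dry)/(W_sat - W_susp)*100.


P = (46.44 - 38.52) / (46.44 - 16.99) * 100 = 7.92 / 29.45 * 100 = 26.9%

26.9


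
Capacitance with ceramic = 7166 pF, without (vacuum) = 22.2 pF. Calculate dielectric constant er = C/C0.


er = 7166 / 22.2 = 322.79

322.79


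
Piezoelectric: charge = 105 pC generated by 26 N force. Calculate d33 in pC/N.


d33 = 105 / 26 = 4.0 pC/N

4.0


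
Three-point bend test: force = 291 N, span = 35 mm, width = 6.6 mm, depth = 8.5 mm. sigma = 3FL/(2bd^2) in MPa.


sigma = 3*291*35/(2*6.6*8.5^2) = 32.0 MPa

32.0


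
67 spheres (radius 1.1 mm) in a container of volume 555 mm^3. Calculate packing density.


V_sphere = 4/3*pi*1.1^3 = 5.5753 mm^3
Total V = 67*5.5753 = 373.5451 mm^3
PD = 373.5451 / 555 = 0.673

0.673


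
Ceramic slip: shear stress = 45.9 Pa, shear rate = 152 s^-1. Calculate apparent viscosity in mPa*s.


eta = tau/gamma * 1000 = 45.9/152 * 1000 = 302.0 mPa*s

302.0


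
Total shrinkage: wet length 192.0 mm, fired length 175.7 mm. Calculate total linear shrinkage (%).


TS = (192.0 - 175.7) / 192.0 * 100 = 8.49%

8.49


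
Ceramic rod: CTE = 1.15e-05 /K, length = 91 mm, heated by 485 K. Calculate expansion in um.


dL = 1.15e-05 * 91 * 485 * 1000 = 507.553 um

507.553


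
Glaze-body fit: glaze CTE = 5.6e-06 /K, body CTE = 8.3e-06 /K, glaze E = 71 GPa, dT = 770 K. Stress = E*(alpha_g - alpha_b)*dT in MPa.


Stress = 71*1000*(5.6e-06 - 8.3e-06)*770 = -147.6 MPa

-147.6


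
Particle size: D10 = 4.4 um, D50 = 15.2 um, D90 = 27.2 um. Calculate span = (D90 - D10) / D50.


Span = (27.2 - 4.4) / 15.2 = 22.8 / 15.2 = 1.5

1.5


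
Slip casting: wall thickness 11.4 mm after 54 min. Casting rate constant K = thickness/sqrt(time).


K = 11.4 / sqrt(54) = 11.4 / 7.3485 = 1.551 mm/min^0.5

1.551


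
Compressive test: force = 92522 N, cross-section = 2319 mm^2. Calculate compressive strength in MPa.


CS = 92522 / 2319 = 39.9 MPa

39.9


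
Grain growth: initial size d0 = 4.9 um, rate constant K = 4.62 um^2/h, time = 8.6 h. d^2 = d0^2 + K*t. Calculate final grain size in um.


d^2 = 4.9^2 + 4.62*8.6 = 63.742
d = sqrt(63.742) = 7.98 um

7.98


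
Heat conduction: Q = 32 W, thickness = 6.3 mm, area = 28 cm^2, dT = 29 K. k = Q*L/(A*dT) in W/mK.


k = 32*6.3/1000/(28/10000*29) = 2.48 W/mK

2.48


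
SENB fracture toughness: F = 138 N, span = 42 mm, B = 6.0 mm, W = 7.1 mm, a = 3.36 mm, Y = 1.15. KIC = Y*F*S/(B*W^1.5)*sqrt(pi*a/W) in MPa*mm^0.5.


KIC = 1.15*138*42/(6.0*7.1^1.5)*sqrt(pi*3.36/7.1) = 71.6

71.6


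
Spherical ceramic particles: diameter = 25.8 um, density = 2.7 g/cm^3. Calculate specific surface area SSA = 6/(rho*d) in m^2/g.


SSA = 6 / (2.7 * 25.8) = 0.086 m^2/g

0.086


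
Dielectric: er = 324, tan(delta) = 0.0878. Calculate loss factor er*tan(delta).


Loss = 324 * 0.0878 = 28.447

28.447


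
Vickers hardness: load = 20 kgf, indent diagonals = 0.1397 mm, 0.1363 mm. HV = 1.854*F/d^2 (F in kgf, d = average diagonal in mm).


d_avg = (0.1397+0.1363)/2 = 0.138 mm
HV = 1.854*20/0.138^2 = 1947

1947


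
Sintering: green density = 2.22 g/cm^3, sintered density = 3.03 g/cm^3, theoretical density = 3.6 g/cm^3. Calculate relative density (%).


Relative = 3.03 / 3.6 * 100 = 84.2%

84.2


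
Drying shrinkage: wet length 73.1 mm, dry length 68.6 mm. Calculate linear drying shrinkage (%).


DS = (73.1 - 68.6) / 73.1 * 100 = 6.16%

6.16


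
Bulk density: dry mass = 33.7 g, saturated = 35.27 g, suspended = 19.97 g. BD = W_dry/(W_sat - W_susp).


BD = 33.7 / (35.27 - 19.97) = 33.7 / 15.3 = 2.203 g/cm^3

2.203


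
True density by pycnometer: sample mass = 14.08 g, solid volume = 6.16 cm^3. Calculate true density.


TD = 14.08 / 6.16 = 2.286 g/cm^3

2.286


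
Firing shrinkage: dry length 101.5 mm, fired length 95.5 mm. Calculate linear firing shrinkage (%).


FS = (101.5 - 95.5) / 101.5 * 100 = 5.91%

5.91


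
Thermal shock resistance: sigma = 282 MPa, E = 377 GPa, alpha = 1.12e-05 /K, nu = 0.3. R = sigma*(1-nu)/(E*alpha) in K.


R = 282*(1-0.3)/(377*1000*1.12e-05) = 47 K

47


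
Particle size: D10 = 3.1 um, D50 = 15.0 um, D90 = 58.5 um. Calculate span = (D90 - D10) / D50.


Span = (58.5 - 3.1) / 15.0 = 55.4 / 15.0 = 3.693

3.693


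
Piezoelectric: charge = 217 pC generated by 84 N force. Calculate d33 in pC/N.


d33 = 217 / 84 = 2.6 pC/N

2.6


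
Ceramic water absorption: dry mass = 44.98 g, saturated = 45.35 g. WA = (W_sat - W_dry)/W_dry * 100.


WA = (45.35 - 44.98) / 44.98 * 100 = 0.82%

0.82


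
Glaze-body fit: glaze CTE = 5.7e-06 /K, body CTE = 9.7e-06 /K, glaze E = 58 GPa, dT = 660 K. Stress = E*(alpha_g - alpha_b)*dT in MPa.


Stress = 58*1000*(5.7e-06 - 9.7e-06)*660 = -153.1 MPa

-153.1


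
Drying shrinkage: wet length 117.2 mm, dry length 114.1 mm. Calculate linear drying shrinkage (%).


DS = (117.2 - 114.1) / 117.2 * 100 = 2.65%

2.65


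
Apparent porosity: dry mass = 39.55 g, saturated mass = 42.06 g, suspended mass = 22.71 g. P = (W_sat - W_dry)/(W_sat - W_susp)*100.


P = (42.06 - 39.55) / (42.06 - 22.71) * 100 = 2.51 / 19.35 * 100 = 13.0%

13.0


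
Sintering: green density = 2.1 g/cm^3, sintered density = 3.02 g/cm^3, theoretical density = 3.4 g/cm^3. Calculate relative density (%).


Relative = 3.02 / 3.4 * 100 = 88.8%

88.8


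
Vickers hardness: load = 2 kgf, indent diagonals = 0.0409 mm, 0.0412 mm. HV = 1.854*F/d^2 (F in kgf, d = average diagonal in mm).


d_avg = (0.0409+0.0412)/2 = 0.04105 mm
HV = 1.854*2/0.04105^2 = 2200

2200


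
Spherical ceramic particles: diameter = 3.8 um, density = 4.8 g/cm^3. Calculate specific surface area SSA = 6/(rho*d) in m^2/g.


SSA = 6 / (4.8 * 3.8) = 0.329 m^2/g

0.329


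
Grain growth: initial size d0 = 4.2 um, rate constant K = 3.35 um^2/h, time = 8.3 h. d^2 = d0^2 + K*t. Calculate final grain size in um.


d^2 = 4.2^2 + 3.35*8.3 = 45.445
d = sqrt(45.445) = 6.74 um

6.74


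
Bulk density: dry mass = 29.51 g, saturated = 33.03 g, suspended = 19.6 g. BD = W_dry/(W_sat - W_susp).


BD = 29.51 / (33.03 - 19.6) = 29.51 / 13.43 = 2.197 g/cm^3

2.197


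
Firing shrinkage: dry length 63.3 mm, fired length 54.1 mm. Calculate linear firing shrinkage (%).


FS = (63.3 - 54.1) / 63.3 * 100 = 14.53%

14.53


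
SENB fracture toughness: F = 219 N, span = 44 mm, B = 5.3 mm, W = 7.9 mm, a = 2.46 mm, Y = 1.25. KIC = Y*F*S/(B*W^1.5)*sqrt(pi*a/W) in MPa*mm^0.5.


KIC = 1.25*219*44/(5.3*7.9^1.5)*sqrt(pi*2.46/7.9) = 101.23

101.23


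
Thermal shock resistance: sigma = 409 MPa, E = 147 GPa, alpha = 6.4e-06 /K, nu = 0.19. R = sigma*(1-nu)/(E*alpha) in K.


R = 409*(1-0.19)/(147*1000*6.4e-06) = 352 K

352


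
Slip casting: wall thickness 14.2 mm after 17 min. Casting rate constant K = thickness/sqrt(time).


K = 14.2 / sqrt(17) = 14.2 / 4.1231 = 3.444 mm/min^0.5

3.444


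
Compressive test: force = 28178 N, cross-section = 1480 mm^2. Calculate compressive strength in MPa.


CS = 28178 / 1480 = 19.0 MPa

19.0


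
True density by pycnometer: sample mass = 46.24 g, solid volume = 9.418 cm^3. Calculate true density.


TD = 46.24 / 9.418 = 4.91 g/cm^3

4.91


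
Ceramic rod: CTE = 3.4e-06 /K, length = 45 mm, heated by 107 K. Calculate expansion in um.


dL = 3.4e-06 * 45 * 107 * 1000 = 16.371 um

16.371


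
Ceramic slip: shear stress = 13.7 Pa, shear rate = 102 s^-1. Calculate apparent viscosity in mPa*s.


eta = tau/gamma * 1000 = 13.7/102 * 1000 = 134.3 mPa*s

134.3


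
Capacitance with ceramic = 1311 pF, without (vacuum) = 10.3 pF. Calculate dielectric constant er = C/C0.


er = 1311 / 10.3 = 127.28

127.28


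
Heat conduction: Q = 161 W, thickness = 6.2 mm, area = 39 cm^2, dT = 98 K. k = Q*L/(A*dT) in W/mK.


k = 161*6.2/1000/(39/10000*98) = 2.61 W/mK

2.61


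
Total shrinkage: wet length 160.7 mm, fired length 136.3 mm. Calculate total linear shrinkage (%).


TS = (160.7 - 136.3) / 160.7 * 100 = 15.18%

15.18


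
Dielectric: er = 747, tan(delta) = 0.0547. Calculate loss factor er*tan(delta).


Loss = 747 * 0.0547 = 40.861

40.861


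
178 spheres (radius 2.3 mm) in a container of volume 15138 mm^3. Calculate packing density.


V_sphere = 4/3*pi*2.3^3 = 50.965 mm^3
Total V = 178*50.965 = 9071.77 mm^3
PD = 9071.77 / 15138 = 0.599

0.599


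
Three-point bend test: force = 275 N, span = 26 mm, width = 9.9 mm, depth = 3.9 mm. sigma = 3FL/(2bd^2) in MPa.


sigma = 3*275*26/(2*9.9*3.9^2) = 71.2 MPa

71.2


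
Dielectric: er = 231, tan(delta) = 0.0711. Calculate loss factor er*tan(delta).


Loss = 231 * 0.0711 = 16.424

16.424


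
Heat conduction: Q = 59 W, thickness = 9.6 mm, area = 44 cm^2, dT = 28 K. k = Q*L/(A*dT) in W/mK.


k = 59*9.6/1000/(44/10000*28) = 4.6 W/mK

4.6


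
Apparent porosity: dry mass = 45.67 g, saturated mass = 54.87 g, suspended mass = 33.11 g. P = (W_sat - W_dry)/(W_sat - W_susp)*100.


P = (54.87 - 45.67) / (54.87 - 33.11) * 100 = 9.2 / 21.76 * 100 = 42.3%

42.3


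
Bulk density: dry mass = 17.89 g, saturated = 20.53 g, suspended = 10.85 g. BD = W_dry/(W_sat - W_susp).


BD = 17.89 / (20.53 - 10.85) = 17.89 / 9.68 = 1.848 g/cm^3

1.848


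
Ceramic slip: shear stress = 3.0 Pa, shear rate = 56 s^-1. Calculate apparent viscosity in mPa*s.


eta = tau/gamma * 1000 = 3.0/56 * 1000 = 53.6 mPa*s

53.6


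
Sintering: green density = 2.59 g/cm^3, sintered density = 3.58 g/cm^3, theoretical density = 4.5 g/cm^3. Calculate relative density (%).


Relative = 3.58 / 4.5 * 100 = 79.6%

79.6


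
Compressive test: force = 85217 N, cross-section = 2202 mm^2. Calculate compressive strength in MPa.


CS = 85217 / 2202 = 38.7 MPa

38.7


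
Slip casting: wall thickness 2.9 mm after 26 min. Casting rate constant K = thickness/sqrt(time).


K = 2.9 / sqrt(26) = 2.9 / 5.099 = 0.569 mm/min^0.5

0.569


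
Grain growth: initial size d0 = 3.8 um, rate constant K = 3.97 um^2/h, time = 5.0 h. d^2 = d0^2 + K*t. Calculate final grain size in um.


d^2 = 3.8^2 + 3.97*5.0 = 34.29
d = sqrt(34.29) = 5.86 um

5.86


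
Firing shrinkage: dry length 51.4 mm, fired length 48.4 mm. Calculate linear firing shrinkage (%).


FS = (51.4 - 48.4) / 51.4 * 100 = 5.84%

5.84


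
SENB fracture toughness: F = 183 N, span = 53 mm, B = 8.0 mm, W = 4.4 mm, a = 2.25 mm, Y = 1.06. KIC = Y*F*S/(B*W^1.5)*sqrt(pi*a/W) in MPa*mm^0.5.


KIC = 1.06*183*53/(8.0*4.4^1.5)*sqrt(pi*2.25/4.4) = 176.48

176.48


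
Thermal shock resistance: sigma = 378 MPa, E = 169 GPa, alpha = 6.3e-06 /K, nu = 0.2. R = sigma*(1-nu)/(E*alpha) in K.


R = 378*(1-0.2)/(169*1000*6.3e-06) = 284 K

284


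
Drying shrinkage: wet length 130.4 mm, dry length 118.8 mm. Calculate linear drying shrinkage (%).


DS = (130.4 - 118.8) / 130.4 * 100 = 8.9%

8.9


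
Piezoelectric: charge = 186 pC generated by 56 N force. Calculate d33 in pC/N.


d33 = 186 / 56 = 3.3 pC/N

3.3


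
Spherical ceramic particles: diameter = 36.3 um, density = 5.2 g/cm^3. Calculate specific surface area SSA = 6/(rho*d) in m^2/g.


SSA = 6 / (5.2 * 36.3) = 0.032 m^2/g

0.032


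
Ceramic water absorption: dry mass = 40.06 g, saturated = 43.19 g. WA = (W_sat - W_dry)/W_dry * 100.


WA = (43.19 - 40.06) / 40.06 * 100 = 7.81%

7.81


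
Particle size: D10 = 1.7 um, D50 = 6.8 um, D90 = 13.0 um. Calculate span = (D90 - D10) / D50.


Span = (13.0 - 1.7) / 6.8 = 11.3 / 6.8 = 1.662

1.662


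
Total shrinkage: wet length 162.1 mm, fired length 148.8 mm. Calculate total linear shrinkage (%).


TS = (162.1 - 148.8) / 162.1 * 100 = 8.2%

8.2


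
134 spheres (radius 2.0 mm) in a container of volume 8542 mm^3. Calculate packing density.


V_sphere = 4/3*pi*2.0^3 = 33.5103 mm^3
Total V = 134*33.5103 = 4490.3802 mm^3
PD = 4490.3802 / 8542 = 0.526

0.526


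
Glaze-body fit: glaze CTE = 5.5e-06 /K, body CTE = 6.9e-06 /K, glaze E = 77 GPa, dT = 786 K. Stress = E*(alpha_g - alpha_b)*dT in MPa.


Stress = 77*1000*(5.5e-06 - 6.9e-06)*786 = -84.7 MPa

-84.7
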